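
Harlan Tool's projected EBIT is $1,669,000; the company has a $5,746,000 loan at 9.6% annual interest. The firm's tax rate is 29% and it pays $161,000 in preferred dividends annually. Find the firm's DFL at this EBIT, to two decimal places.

Annual interest charges come to $551,616.00.
Pre-tax preferred-dividend burden = $161,000 ÷ (1 − 0.29) = $226,760.56.
DFL = EBIT ÷ [EBIT − I − D_p/(1−t)] = $1,669,000 ÷ [$1,669,000 − $551,616.00 − $226,760.56] = $1,669,000 ÷ $890,623.44 = 1.8740.

1.87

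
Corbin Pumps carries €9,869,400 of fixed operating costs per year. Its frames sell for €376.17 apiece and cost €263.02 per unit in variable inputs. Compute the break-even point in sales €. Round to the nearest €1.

CM per unit = €376.17 − €263.02 = €113.15; CM ratio = €113.15 / €376.17 = 0.3008.
Break-even sales = FC ÷ CM ratio = €9,869,400 × €376.17 / €113.15 = €32,811,067.

€32,811,067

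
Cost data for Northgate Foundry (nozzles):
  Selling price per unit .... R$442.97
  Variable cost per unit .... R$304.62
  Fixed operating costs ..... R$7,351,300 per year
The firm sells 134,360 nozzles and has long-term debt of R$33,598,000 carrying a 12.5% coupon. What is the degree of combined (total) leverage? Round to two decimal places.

Contribution at this volume is 134,360 × R$138.35 = R$18,588,706.00.
Subtracting fixed costs: EBIT = R$18,588,706.00 − R$7,351,300 = R$11,237,406.00. Interest = R$4,199,750.00, so EBIT − I = R$7,037,656.00.
DCL = contribution ÷ (EBIT − I) = R$18,588,706.00 ÷ R$7,037,656.00 = 2.6413.

2.64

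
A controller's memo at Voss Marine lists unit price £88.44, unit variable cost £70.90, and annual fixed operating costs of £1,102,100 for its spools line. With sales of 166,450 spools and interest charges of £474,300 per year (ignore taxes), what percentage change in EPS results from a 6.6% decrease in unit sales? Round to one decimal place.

Contribution at this volume is 166,450 × £17.54 = £2,919,533.00.
EBIT = £2,919,533.00 − £1,102,100 = £1,817,433.00.
After interest of £474,300.00, pre-tax earnings = £1,343,133.00.
Degree of combined leverage = contribution ÷ (EBIT − I) = £2,919,533.00 ÷ £1,343,133.00 = 2.1737.
EPS therefore changes by 2.1737 × (-6.6%) = -14.3%.

-14.3%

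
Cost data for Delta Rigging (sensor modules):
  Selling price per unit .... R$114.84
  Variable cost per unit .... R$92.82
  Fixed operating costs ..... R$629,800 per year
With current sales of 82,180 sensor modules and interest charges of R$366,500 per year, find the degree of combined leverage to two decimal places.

2.23

Contribution at this volume is 82,180 × R$22.02 = R$1,809,603.60.
Subtracting fixed costs: EBIT = R$1,809,603.60 − R$629,800 = R$1,179,803.60. Interest = R$366,500.00, so EBIT − I = R$813,303.60.
DCL = contribution ÷ (EBIT − I) = R$1,809,603.60 ÷ R$813,303.60 = 2.2250.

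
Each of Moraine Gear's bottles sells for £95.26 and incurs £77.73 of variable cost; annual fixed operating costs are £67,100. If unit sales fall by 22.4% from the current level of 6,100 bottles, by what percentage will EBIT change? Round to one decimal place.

At 6,100 units, contribution = 6,100 × £17.53 = £106,933.00.
Subtracting fixed costs: EBIT = £106,933.00 − £67,100 = £39,833.00.
DOL = contribution ÷ EBIT = £106,933.00 ÷ £39,833.00 = 2.6845.
Operating income changes by 2.6845 × -22.4% = -60.1%.

-60.1%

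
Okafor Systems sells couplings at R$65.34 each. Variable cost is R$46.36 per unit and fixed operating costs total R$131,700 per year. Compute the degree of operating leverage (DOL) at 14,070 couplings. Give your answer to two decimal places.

Contribution at this volume is 14,070 × R$18.98 = R$267,048.60.
Subtracting fixed costs: EBIT = R$267,048.60 − R$131,700 = R$135,348.60.
DOL = contribution ÷ EBIT = R$267,048.60 ÷ R$135,348.60 = 1.9730.

1.97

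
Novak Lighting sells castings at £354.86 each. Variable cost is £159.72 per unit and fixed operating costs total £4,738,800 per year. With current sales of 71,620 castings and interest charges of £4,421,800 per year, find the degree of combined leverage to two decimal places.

Total contribution margin = 71,620 × £195.14 = £13,975,926.80.
Subtracting fixed costs: EBIT = £13,975,926.80 − £4,738,800 = £9,237,126.80. Interest = £4,421,800.00.
DOL = £13,975,926.80 ÷ £9,237,126.80 = 1.5130; DFL = £9,237,126.80 ÷ £4,815,326.80 = 1.9183.
DCL = DOL × DFL = 1.5130 × 1.9183 = 2.9024.

2.90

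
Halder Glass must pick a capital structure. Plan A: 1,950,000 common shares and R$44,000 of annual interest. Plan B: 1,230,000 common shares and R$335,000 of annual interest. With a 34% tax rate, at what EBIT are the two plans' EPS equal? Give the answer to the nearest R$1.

At indifference, (EBIT − 44,000)(1 − t)/1,950,000 = (EBIT − 335,000)(1 − t)/1,230,000.
Cancelling (1 − t) and cross-multiplying: 1,230,000·(EBIT − 44,000) = 1,950,000·(EBIT − 335,000).
EBIT × (1,950,000 − 1,230,000) = 335,000 × 1,950,000 − 44,000 × 1,230,000 = 599,130,000,000, so EBIT = 599,130,000,000 ÷ 720,000 = 832,125.00.

R$832,125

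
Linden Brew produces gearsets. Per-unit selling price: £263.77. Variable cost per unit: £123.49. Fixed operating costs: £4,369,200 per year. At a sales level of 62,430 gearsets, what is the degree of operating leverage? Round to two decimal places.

Total contribution margin = 62,430 × £140.28 = £8,757,680.40.
Operating income = contribution − fixed costs = £8,757,680.40 − £4,369,200 = £4,388,480.40.
DOL = contribution ÷ EBIT = £8,757,680.40 ÷ £4,388,480.40 = 1.9956.

2.00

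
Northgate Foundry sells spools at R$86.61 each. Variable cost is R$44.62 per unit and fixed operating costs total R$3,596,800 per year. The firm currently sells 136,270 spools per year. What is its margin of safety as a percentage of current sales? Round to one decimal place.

37.1%

Contribution margin per unit = R$86.61 − R$44.62 = R$41.99. Break-even units = R$3,596,800 ÷ R$41.99 = 85,658.49; break-even revenue = 85,658.49 × R$86.61 = R$7,418,881.83.
Current sales = 136,270 × R$86.61 = R$11,802,344.70.
Margin of safety = (R$11,802,344.70 − R$7,418,881.83) ÷ R$11,802,344.70 = 37.1%.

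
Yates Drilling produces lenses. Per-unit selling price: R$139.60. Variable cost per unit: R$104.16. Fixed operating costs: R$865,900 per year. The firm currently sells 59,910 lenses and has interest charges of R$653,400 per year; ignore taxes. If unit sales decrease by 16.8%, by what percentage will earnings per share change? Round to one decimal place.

-59.1%

Total contribution margin = 59,910 × R$35.44 = R$2,123,210.40.
Subtracting fixed costs: EBIT = R$2,123,210.40 − R$865,900 = R$1,257,310.40.
Interest = R$653,400.00, so EBIT − I = R$603,910.40.
DCL = total CM / (EBIT − I) = R$2,123,210.40 / R$603,910.40 = 3.5158.
EPS therefore changes by 3.5158 × (-16.8%) = -59.1%.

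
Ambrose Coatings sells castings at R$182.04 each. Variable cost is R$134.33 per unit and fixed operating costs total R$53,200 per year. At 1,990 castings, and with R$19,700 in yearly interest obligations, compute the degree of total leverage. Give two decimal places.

4.31

Total contribution margin = 1,990 × R$47.71 = R$94,942.90.
EBIT = R$94,942.90 − R$53,200 = R$41,742.90. Interest = R$19,700.00.
DOL = R$94,942.90 ÷ R$41,742.90 = 2.2745; DFL = R$41,742.90 ÷ R$22,042.90 = 1.8937.
DCL = DOL × DFL = 2.2745 × 1.8937 = 4.3072.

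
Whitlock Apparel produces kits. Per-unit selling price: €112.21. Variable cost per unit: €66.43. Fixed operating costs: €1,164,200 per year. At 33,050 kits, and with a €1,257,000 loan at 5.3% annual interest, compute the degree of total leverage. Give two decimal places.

5.36

At 33,050 units, contribution = 33,050 × €45.78 = €1,513,029.00.
Subtracting fixed costs: EBIT = €1,513,029.00 − €1,164,200 = €348,829.00. Interest = €66,621.00.
DOL = €1,513,029.00 ÷ €348,829.00 = 4.3375; DFL = €348,829.00 ÷ €282,208.00 = 1.2361.
DCL = DOL × DFL = 4.3375 × 1.2361 = 5.3616.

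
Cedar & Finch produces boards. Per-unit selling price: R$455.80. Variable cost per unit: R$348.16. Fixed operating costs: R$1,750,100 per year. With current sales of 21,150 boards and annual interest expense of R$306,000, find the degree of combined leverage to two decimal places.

10.33

Total contribution margin = 21,150 × R$107.64 = R$2,276,586.00.
Operating income = contribution − fixed costs = R$2,276,586.00 − R$1,750,100 = R$526,486.00. Interest = R$306,000.00, so EBIT − I = R$220,486.00.
Degree of total leverage = total CM / (EBIT − interest) = R$2,276,586.00 / R$220,486.00 = 10.3253.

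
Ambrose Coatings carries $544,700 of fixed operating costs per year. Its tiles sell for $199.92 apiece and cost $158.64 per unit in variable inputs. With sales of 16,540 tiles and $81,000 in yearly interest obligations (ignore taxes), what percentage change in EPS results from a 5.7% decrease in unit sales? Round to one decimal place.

-68.2%

Total contribution margin = 16,540 × $41.28 = $682,771.20.
EBIT = $682,771.20 − $544,700 = $138,071.20.
Interest = $81,000.00, so EBIT − I = $57,071.20.
DCL = total CM / (EBIT − I) = $682,771.20 / $57,071.20 = 11.9635.
%ΔEPS = DCL × %ΔSales = 11.9635 × -5.7% = -68.2%.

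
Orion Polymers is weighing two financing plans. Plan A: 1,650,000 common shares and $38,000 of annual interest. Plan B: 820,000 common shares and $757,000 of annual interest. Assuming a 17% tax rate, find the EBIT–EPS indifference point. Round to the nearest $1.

Set EPS_A = EPS_B: (EBIT − $38,000)(1 − 0.17) ÷ 1,650,000 = (EBIT − $757,000)(1 − 0.17) ÷ 820,000.
The (1 − t) factor cancels: (EBIT − 38,000) × 820,000 = (EBIT − 757,000) × 1,650,000.
Solving, EBIT = (757,000·1,650,000 − 38,000·820,000) / (1,650,000 − 820,000) = 1,217,890,000,000 / 830,000 = 1,467,337.35.

$1,467,337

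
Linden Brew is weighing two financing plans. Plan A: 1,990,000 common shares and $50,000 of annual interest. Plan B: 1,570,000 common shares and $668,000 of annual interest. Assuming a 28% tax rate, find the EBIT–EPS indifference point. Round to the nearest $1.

$2,978,143

At indifference, (EBIT − 50,000)(1 − t)/1,990,000 = (EBIT − 668,000)(1 − t)/1,570,000.
The (1 − t) factor cancels: (EBIT − 50,000) × 1,570,000 = (EBIT − 668,000) × 1,990,000.
EBIT × (1,990,000 − 1,570,000) = 668,000 × 1,990,000 − 50,000 × 1,570,000 = 1,250,820,000,000, so EBIT = 1,250,820,000,000 ÷ 420,000 = 2,978,142.86.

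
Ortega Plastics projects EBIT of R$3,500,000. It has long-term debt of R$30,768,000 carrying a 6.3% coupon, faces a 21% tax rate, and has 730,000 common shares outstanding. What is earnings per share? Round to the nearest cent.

R$1.69

Interest = R$1,938,384.00, so EBT = R$3,500,000 − R$1,938,384.00 = R$1,561,616.00.
Net income = R$1,561,616.00 × (1 − 0.21) = R$1,233,676.64.
Per share: R$1,233,676.64 / 730,000 shares = R$1.69.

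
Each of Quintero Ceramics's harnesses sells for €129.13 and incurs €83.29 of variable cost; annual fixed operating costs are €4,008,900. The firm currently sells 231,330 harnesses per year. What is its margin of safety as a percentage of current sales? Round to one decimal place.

Each unit contributes €129.13 − €83.29 = €45.84. Break-even units = €4,008,900 ÷ €45.84 = 87,454.19; break-even revenue = 87,454.19 × €129.13 = €11,292,959.36.
Current sales = 231,330 × €129.13 = €29,871,642.90.
Margin of safety = (€29,871,642.90 − €11,292,959.36) ÷ €29,871,642.90 = 62.2%.

62.2%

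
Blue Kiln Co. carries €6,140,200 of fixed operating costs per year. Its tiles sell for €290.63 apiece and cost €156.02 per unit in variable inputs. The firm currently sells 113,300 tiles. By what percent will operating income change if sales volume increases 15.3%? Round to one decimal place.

Contribution at this volume is 113,300 × €134.61 = €15,251,313.00.
Subtracting fixed costs: EBIT = €15,251,313.00 − €6,140,200 = €9,111,113.00.
Degree of operating leverage = €15,251,313.00 / €9,111,113.00 = 1.6739.
So EBIT moves 1.6739 × (+15.3%) = +25.6%.

+25.6%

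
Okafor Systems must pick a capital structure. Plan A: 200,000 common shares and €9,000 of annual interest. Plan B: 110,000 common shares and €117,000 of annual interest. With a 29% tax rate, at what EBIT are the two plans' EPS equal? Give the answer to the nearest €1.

€249,000

Set EPS_A = EPS_B: (EBIT − €9,000)(1 − 0.29) ÷ 200,000 = (EBIT − €117,000)(1 − 0.29) ÷ 110,000.
The (1 − t) factor cancels: (EBIT − 9,000) × 110,000 = (EBIT − 117,000) × 200,000.
Solving, EBIT = (117,000·200,000 − 9,000·110,000) / (200,000 − 110,000) = 22,410,000,000 / 90,000 = 249,000.00.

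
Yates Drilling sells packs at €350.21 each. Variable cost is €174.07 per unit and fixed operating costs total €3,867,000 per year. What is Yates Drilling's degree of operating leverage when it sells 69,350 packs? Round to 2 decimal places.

1.46

Contribution at this volume is 69,350 × €176.14 = €12,215,309.00.
Subtracting fixed costs: EBIT = €12,215,309.00 − €3,867,000 = €8,348,309.00.
So DOL = total CM / EBIT = €12,215,309.00 / €8,348,309.00 = 1.4632.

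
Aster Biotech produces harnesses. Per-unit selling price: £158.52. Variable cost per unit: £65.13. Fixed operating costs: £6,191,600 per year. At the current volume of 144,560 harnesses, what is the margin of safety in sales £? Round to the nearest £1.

Each unit contributes £158.52 − £65.13 = £93.39. Break-even units = £6,191,600 ÷ £93.39 = 66,298.32; break-even revenue = 66,298.32 × £158.52 = £10,509,609.51.
Actual sales revenue = 144,560 × £158.52 = £22,915,651.20.
Margin of safety = £22,915,651.20 − £10,509,609.51 = £12,406,042.

£12,406,042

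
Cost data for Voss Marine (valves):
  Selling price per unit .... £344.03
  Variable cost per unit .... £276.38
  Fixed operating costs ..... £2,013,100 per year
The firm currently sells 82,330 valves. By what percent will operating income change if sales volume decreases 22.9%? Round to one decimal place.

Contribution at this volume is 82,330 × £67.65 = £5,569,624.50.
Subtracting fixed costs: EBIT = £5,569,624.50 − £2,013,100 = £3,556,524.50.
So DOL = total CM / EBIT = £5,569,624.50 / £3,556,524.50 = 1.5660.
%ΔEBIT = DOL × %ΔSales = 1.5660 × -22.9% = -35.9%.

-35.9%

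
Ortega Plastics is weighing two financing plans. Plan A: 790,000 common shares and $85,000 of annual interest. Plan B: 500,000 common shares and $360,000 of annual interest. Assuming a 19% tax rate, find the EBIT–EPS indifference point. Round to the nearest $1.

At indifference, (EBIT − 85,000)(1 − t)/790,000 = (EBIT − 360,000)(1 − t)/500,000.
The (1 − t) factor cancels: (EBIT − 85,000) × 500,000 = (EBIT − 360,000) × 790,000.
Solving, EBIT = (360,000·790,000 − 85,000·500,000) / (790,000 − 500,000) = 241,900,000,000 / 290,000 = 834,137.93.

$834,138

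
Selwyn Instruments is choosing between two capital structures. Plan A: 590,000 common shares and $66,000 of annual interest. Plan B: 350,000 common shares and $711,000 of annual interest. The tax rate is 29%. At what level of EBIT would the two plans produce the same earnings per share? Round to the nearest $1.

Set EPS_A = EPS_B: (EBIT − $66,000)(1 − 0.29) ÷ 590,000 = (EBIT − $711,000)(1 − 0.29) ÷ 350,000.
Cancelling (1 − t) and cross-multiplying: 350,000·(EBIT − 66,000) = 590,000·(EBIT − 711,000).
Solving, EBIT = (711,000·590,000 − 66,000·350,000) / (590,000 − 350,000) = 396,390,000,000 / 240,000 = 1,651,625.00.

$1,651,625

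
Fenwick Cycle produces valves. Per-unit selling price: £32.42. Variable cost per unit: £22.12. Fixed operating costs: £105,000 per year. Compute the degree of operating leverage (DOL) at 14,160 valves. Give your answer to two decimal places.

3.57

At 14,160 units, contribution = 14,160 × £10.30 = £145,848.00.
Subtracting fixed costs: EBIT = £145,848.00 − £105,000 = £40,848.00.
DOL = contribution ÷ EBIT = £145,848.00 ÷ £40,848.00 = 3.5705.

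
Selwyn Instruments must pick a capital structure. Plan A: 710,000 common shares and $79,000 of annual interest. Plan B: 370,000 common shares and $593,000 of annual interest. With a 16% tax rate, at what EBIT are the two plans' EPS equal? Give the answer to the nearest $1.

Set EPS_A = EPS_B: (EBIT − $79,000)(1 − 0.16) ÷ 710,000 = (EBIT − $593,000)(1 − 0.16) ÷ 370,000.
The (1 − t) factor cancels: (EBIT − 79,000) × 370,000 = (EBIT − 593,000) × 710,000.
EBIT × (710,000 − 370,000) = 593,000 × 710,000 − 79,000 × 370,000 = 391,800,000,000, so EBIT = 391,800,000,000 ÷ 340,000 = 1,152,352.94.

$1,152,353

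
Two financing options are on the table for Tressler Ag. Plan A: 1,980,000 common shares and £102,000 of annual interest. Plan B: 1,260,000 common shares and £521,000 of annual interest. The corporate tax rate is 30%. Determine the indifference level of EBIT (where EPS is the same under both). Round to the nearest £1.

£1,254,250

Set EPS_A = EPS_B: (EBIT − £102,000)(1 − 0.30) ÷ 1,980,000 = (EBIT − £521,000)(1 − 0.30) ÷ 1,260,000.
Cancelling (1 − t) and cross-multiplying: 1,260,000·(EBIT − 102,000) = 1,980,000·(EBIT − 521,000).
Solving, EBIT = (521,000·1,980,000 − 102,000·1,260,000) / (1,980,000 − 1,260,000) = 903,060,000,000 / 720,000 = 1,254,250.00.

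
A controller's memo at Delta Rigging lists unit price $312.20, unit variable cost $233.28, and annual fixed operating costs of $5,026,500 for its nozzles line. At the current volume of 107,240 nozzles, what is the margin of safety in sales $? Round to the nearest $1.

$13,595,973

Unit CM = price − variable cost = $312.20 − $233.28 = $78.92. Break-even units = $5,026,500 ÷ $78.92 = 63,691.08; break-even revenue = 63,691.08 × $312.20 = $19,884,355.04.
Current sales = 107,240 × $312.20 = $33,480,328.00.
Margin of safety = $33,480,328.00 − $19,884,355.04 = $13,595,973.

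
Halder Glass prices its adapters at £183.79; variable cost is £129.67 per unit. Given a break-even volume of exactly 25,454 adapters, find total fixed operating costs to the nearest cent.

Contribution margin per unit = £183.79 − £129.67 = £54.12.
Fixed costs = break-even units × CM = 25,454 × £54.12 = £1,377,570.48.

£1,377,570.48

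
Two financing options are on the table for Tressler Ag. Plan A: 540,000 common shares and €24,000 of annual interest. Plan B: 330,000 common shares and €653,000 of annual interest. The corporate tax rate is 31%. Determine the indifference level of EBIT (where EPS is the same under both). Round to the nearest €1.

Set EPS_A = EPS_B: (EBIT − €24,000)(1 − 0.31) ÷ 540,000 = (EBIT − €653,000)(1 − 0.31) ÷ 330,000.
Cancelling (1 − t) and cross-multiplying: 330,000·(EBIT − 24,000) = 540,000·(EBIT − 653,000).
Solving, EBIT = (653,000·540,000 − 24,000·330,000) / (540,000 − 330,000) = 344,700,000,000 / 210,000 = 1,641,428.57.

€1,641,429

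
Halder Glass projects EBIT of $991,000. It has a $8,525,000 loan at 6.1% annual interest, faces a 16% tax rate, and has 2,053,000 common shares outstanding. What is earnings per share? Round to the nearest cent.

$0.19

Pre-tax income = $991,000 − $520,025.00 = $470,975.00.
Net income = $470,975.00 × (1 − 0.16) = $395,619.00.
EPS = $395,619.00 ÷ 2,053,000 = $0.19.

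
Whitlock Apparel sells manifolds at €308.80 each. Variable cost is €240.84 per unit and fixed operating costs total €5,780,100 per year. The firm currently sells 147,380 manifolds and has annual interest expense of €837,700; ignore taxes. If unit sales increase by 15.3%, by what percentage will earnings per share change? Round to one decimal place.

+45.1%

Total contribution margin = 147,380 × €67.96 = €10,015,944.80.
Operating income = contribution − fixed costs = €10,015,944.80 − €5,780,100 = €4,235,844.80.
After interest of €837,700.00, pre-tax earnings = €3,398,144.80.
Degree of combined leverage = contribution ÷ (EBIT − I) = €10,015,944.80 ÷ €3,398,144.80 = 2.9475.
EPS therefore changes by 2.9475 × (+15.3%) = +45.1%.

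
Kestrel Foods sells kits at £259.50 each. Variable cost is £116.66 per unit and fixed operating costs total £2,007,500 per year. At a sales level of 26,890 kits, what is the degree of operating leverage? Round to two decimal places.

Contribution at this volume is 26,890 × £142.84 = £3,840,967.60.
Subtracting fixed costs: EBIT = £3,840,967.60 − £2,007,500 = £1,833,467.60.
DOL = contribution ÷ EBIT = £3,840,967.60 ÷ £1,833,467.60 = 2.0949.

2.09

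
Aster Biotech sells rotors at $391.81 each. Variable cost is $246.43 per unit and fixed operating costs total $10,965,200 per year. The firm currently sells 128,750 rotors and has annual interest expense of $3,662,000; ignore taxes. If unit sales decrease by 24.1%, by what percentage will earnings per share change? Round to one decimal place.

-110.3%

At 128,750 units, contribution = 128,750 × $145.38 = $18,717,675.00.
EBIT = $18,717,675.00 − $10,965,200 = $7,752,475.00.
Interest = $3,662,000.00, so EBIT − I = $4,090,475.00.
DCL = total CM / (EBIT − I) = $18,717,675.00 / $4,090,475.00 = 4.5759.
EPS therefore changes by 4.5759 × (-24.1%) = -110.3%.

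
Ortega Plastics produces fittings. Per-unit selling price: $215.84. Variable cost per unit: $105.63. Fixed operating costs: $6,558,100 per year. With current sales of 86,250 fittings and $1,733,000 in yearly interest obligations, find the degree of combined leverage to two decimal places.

7.83

Contribution at this volume is 86,250 × $110.21 = $9,505,612.50.
EBIT = $9,505,612.50 − $6,558,100 = $2,947,512.50. Interest = $1,733,000.00.
DOL = $9,505,612.50 ÷ $2,947,512.50 = 3.2250; DFL = $2,947,512.50 ÷ $1,214,512.50 = 2.4269.
Combined leverage = 3.2250 × 2.4269 = 7.8268.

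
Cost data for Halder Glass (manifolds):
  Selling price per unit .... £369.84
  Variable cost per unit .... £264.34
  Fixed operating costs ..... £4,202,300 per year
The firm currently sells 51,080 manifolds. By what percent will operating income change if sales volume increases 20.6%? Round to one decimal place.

At 51,080 units, contribution = 51,080 × £105.50 = £5,388,940.00.
Operating income = contribution − fixed costs = £5,388,940.00 − £4,202,300 = £1,186,640.00.
DOL = contribution ÷ EBIT = £5,388,940.00 ÷ £1,186,640.00 = 4.5413.
So EBIT moves 4.5413 × (+20.6%) = +93.6%.

+93.6%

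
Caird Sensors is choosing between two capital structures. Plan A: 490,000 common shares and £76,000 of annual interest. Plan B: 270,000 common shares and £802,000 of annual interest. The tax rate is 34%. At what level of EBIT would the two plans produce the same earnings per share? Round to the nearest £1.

£1,693,000

Set EPS_A = EPS_B: (EBIT − £76,000)(1 − 0.34) ÷ 490,000 = (EBIT − £802,000)(1 − 0.34) ÷ 270,000.
The (1 − t) factor cancels: (EBIT − 76,000) × 270,000 = (EBIT − 802,000) × 490,000.
EBIT × (490,000 − 270,000) = 802,000 × 490,000 − 76,000 × 270,000 = 372,460,000,000, so EBIT = 372,460,000,000 ÷ 220,000 = 1,693,000.00.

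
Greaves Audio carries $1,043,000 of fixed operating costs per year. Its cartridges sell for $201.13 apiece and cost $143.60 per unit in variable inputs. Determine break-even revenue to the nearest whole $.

Contribution margin per unit = $201.13 − $143.60 = $57.53, a CM ratio of $57.53 ÷ $201.13 = 0.2860.
Break-even sales = FC ÷ CM ratio = $1,043,000 × $201.13 / $57.53 = $3,646,421.

$3,646,421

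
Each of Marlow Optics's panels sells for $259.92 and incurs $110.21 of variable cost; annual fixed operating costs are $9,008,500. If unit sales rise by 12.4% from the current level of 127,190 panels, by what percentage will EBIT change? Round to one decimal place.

+23.5%

At 127,190 units, contribution = 127,190 × $149.71 = $19,041,614.90.
Operating income = contribution − fixed costs = $19,041,614.90 − $9,008,500 = $10,033,114.90.
So DOL = total CM / EBIT = $19,041,614.90 / $10,033,114.90 = 1.8979.
%ΔEBIT = DOL × %ΔSales = 1.8979 × +12.4% = +23.5%.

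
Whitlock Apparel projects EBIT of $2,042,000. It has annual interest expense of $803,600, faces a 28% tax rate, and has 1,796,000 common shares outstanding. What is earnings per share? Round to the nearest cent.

Pre-tax income = $2,042,000 − $803,600.00 = $1,238,400.00.
Net income = $1,238,400.00 × (1 − 0.28) = $891,648.00.
Per share: $891,648.00 / 1,796,000 shares = $0.50.

$0.50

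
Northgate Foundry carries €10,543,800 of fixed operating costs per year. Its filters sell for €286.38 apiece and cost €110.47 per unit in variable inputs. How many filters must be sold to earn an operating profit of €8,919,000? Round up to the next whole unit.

110,641 filters

Unit CM = price − variable cost = €286.38 − €110.47 = €175.91.
Units = (FC + target) / CM = (€10,543,800 + €8,919,000) / €175.91 = 110,640.67, so 110,641 filters.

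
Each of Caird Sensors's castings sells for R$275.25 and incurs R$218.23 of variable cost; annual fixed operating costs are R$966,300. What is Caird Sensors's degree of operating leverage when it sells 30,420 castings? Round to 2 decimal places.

Contribution at this volume is 30,420 × R$57.02 = R$1,734,548.40.
Operating income = contribution − fixed costs = R$1,734,548.40 − R$966,300 = R$768,248.40.
So DOL = total CM / EBIT = R$1,734,548.40 / R$768,248.40 = 2.2578.

2.26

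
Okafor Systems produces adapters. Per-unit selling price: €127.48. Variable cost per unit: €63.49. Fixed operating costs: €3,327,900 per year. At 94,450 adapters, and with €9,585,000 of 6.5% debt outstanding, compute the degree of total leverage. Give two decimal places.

2.89

Total contribution margin = 94,450 × €63.99 = €6,043,855.50.
Subtracting fixed costs: EBIT = €6,043,855.50 − €3,327,900 = €2,715,955.50. Interest = €623,025.00, so EBIT − I = €2,092,930.50.
Degree of total leverage = total CM / (EBIT − interest) = €6,043,855.50 / €2,092,930.50 = 2.8877.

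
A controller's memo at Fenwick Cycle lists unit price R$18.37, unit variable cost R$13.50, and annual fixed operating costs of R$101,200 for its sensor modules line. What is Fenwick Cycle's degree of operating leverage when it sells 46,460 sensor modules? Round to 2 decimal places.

1.81

Contribution at this volume is 46,460 × R$4.87 = R$226,260.20.
Operating income = contribution − fixed costs = R$226,260.20 − R$101,200 = R$125,060.20.
So DOL = total CM / EBIT = R$226,260.20 / R$125,060.20 = 1.8092.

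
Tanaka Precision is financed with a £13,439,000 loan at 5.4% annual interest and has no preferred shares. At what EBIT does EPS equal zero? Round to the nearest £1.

Annual interest = 5.4% × £13,439,000 = £725,706.00.
Without preferred stock the financial break-even is simply EBIT = interest = £725,706.00.

£725,706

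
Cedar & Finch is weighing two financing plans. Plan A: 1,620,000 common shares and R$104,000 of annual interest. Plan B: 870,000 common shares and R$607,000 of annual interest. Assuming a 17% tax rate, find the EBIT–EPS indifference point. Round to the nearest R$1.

At indifference, (EBIT − 104,000)(1 − t)/1,620,000 = (EBIT − 607,000)(1 − t)/870,000.
The (1 − t) factor cancels: (EBIT − 104,000) × 870,000 = (EBIT − 607,000) × 1,620,000.
EBIT × (1,620,000 − 870,000) = 607,000 × 1,620,000 − 104,000 × 870,000 = 892,860,000,000, so EBIT = 892,860,000,000 ÷ 750,000 = 1,190,480.00.

R$1,190,480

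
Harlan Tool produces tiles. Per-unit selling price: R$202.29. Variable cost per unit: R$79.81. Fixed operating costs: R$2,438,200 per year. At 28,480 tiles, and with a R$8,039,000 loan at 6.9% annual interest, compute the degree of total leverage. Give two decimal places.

At 28,480 units, contribution = 28,480 × R$122.48 = R$3,488,230.40.
EBIT = R$3,488,230.40 − R$2,438,200 = R$1,050,030.40. Interest = R$554,691.00, so EBIT − I = R$495,339.40.
Degree of total leverage = total CM / (EBIT − interest) = R$3,488,230.40 / R$495,339.40 = 7.0421.

7.04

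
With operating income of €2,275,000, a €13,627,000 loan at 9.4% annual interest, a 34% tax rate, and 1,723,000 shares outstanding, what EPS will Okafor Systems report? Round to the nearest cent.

€0.38

Interest = €1,280,938.00, so EBT = €2,275,000 − €1,280,938.00 = €994,062.00.
After tax at 34%: net income = €994,062.00 × 0.66 = €656,080.92.
Per share: €656,080.92 / 1,723,000 shares = €0.38.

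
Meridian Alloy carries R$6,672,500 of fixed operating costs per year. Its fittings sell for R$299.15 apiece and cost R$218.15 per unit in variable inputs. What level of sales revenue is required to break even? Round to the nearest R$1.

R$24,642,943

CM per unit = R$299.15 − R$218.15 = R$81.00; CM ratio = R$81.00 / R$299.15 = 0.2708.
Break-even sales = FC ÷ CM ratio = R$6,672,500 × R$299.15 / R$81.00 = R$24,642,943.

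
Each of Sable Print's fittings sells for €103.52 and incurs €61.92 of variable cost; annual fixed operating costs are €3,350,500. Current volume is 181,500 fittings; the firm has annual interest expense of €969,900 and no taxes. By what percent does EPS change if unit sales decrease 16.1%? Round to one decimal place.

Contribution at this volume is 181,500 × €41.60 = €7,550,400.00.
EBIT = €7,550,400.00 − €3,350,500 = €4,199,900.00.
Interest = €969,900.00, so EBIT − I = €3,230,000.00.
DCL = total CM / (EBIT − I) = €7,550,400.00 / €3,230,000.00 = 2.3376.
EPS therefore changes by 2.3376 × (-16.1%) = -37.6%.

-37.6%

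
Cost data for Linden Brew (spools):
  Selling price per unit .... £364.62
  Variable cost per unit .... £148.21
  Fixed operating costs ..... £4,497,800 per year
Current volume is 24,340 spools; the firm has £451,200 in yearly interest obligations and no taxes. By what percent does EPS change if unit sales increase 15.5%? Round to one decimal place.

Total contribution margin = 24,340 × £216.41 = £5,267,419.40.
EBIT = £5,267,419.40 − £4,497,800 = £769,619.40.
After interest of £451,200.00, pre-tax earnings = £318,419.40.
Degree of combined leverage = contribution ÷ (EBIT − I) = £5,267,419.40 ÷ £318,419.40 = 16.5424.
EPS therefore changes by 16.5424 × (+15.5%) = +256.4%.

+256.4%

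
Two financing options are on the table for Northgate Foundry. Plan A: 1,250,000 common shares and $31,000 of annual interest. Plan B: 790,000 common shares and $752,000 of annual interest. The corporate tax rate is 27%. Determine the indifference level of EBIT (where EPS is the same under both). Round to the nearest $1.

At indifference, (EBIT − 31,000)(1 − t)/1,250,000 = (EBIT − 752,000)(1 − t)/790,000.
The (1 − t) factor cancels: (EBIT − 31,000) × 790,000 = (EBIT − 752,000) × 1,250,000.
EBIT × (1,250,000 − 790,000) = 752,000 × 1,250,000 − 31,000 × 790,000 = 915,510,000,000, so EBIT = 915,510,000,000 ÷ 460,000 = 1,990,239.13.

$1,990,239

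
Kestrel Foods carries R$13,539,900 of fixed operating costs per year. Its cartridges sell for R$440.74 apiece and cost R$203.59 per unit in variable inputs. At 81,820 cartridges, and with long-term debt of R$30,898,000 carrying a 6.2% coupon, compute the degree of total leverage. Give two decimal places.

Contribution at this volume is 81,820 × R$237.15 = R$19,403,613.00.
Operating income = contribution − fixed costs = R$19,403,613.00 − R$13,539,900 = R$5,863,713.00. Interest = R$1,915,676.00.
DOL = R$19,403,613.00 ÷ R$5,863,713.00 = 3.3091; DFL = R$5,863,713.00 ÷ R$3,948,037.00 = 1.4852.
Combined leverage = 3.3091 × 1.4852 = 4.9147.

4.91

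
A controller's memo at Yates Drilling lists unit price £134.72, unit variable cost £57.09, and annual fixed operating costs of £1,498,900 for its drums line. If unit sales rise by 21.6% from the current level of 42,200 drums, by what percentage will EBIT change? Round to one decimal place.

+39.8%

At 42,200 units, contribution = 42,200 × £77.63 = £3,275,986.00.
Operating income = contribution − fixed costs = £3,275,986.00 − £1,498,900 = £1,777,086.00.
Degree of operating leverage = £3,275,986.00 / £1,777,086.00 = 1.8435.
Operating income changes by 1.8435 × +21.6% = +39.8%.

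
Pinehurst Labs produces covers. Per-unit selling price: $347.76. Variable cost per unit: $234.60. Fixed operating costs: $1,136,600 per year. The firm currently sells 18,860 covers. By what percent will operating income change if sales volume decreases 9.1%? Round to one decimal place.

Total contribution margin = 18,860 × $113.16 = $2,134,197.60.
EBIT = $2,134,197.60 − $1,136,600 = $997,597.60.
So DOL = total CM / EBIT = $2,134,197.60 / $997,597.60 = 2.1393.
So EBIT moves 2.1393 × (-9.1%) = -19.5%.

-19.5%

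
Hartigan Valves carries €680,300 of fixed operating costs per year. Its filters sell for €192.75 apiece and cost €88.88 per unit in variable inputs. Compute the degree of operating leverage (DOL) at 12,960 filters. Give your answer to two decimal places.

Contribution at this volume is 12,960 × €103.87 = €1,346,155.20.
Subtracting fixed costs: EBIT = €1,346,155.20 − €680,300 = €665,855.20.
DOL = contribution ÷ EBIT = €1,346,155.20 ÷ €665,855.20 = 2.0217.

2.02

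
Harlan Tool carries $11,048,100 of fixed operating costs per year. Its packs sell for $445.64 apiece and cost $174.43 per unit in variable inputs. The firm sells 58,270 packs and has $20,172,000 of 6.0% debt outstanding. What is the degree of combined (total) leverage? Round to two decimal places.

Contribution at this volume is 58,270 × $271.21 = $15,803,406.70.
EBIT = $15,803,406.70 − $11,048,100 = $4,755,306.70. Interest = $1,210,320.00.
DOL = $15,803,406.70 ÷ $4,755,306.70 = 3.3233; DFL = $4,755,306.70 ÷ $3,544,986.70 = 1.3414.
DCL = DOL × DFL = 3.3233 × 1.3414 = 4.4579.

4.46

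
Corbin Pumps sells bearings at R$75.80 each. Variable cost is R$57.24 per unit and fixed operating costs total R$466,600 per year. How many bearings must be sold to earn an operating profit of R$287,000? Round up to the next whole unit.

40,604 bearings

Contribution margin per unit = R$75.80 − R$57.24 = R$18.56.
Need Q such that Q × R$18.56 − R$466,600 = R$287,000, i.e. Q = R$753,600 / R$18.56 = 40,603.45 → 40,604.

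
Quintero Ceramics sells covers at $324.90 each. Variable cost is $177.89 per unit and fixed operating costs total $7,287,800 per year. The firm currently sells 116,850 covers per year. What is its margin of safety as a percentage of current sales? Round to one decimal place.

57.6%

Each unit contributes $324.90 − $177.89 = $147.01. Break-even units = $7,287,800 ÷ $147.01 = 49,573.50; break-even revenue = 49,573.50 × $324.90 = $16,106,429.63.
Current sales = 116,850 × $324.90 = $37,964,565.00.
Margin of safety = ($37,964,565.00 − $16,106,429.63) ÷ $37,964,565.00 = 57.6%.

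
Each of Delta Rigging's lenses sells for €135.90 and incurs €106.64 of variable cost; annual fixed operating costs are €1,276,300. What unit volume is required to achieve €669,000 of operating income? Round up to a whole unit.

Unit CM = price − variable cost = €135.90 − €106.64 = €29.26.
Units = (FC + target) / CM = (€1,276,300 + €669,000) / €29.26 = 66,483.25, so 66,484 lenses.

66,484 lenses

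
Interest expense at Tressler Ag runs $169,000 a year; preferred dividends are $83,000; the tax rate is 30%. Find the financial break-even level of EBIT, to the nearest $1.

$287,571

Preferred dividends are paid after tax, so their pre-tax equivalent is $83,000 ÷ (1 − 0.30) = $118,571.43.
Financial break-even EBIT = interest + D_p ÷ (1 − t) = $169,000 + $118,571.43 = $287,571.43.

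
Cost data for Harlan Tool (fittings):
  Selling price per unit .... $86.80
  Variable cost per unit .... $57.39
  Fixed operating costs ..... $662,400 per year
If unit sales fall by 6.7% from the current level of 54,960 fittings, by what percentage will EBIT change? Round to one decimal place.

-11.4%

Total contribution margin = 54,960 × $29.41 = $1,616,373.60.
Subtracting fixed costs: EBIT = $1,616,373.60 − $662,400 = $953,973.60.
So DOL = total CM / EBIT = $1,616,373.60 / $953,973.60 = 1.6944.
So EBIT moves 1.6944 × (-6.7%) = -11.4%.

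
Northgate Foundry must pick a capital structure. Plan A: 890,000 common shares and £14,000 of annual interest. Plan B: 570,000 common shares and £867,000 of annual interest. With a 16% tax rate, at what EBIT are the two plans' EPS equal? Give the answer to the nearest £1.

£2,386,406

Set EPS_A = EPS_B: (EBIT − £14,000)(1 − 0.16) ÷ 890,000 = (EBIT − £867,000)(1 − 0.16) ÷ 570,000.
The (1 − t) factor cancels: (EBIT − 14,000) × 570,000 = (EBIT − 867,000) × 890,000.
EBIT × (890,000 − 570,000) = 867,000 × 890,000 − 14,000 × 570,000 = 763,650,000,000, so EBIT = 763,650,000,000 ÷ 320,000 = 2,386,406.25.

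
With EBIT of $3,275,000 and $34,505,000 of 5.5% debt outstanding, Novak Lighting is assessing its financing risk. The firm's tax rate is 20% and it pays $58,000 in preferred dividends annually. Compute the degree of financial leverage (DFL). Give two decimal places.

Annual interest charges come to $1,897,775.00.
Preferred dividends grossed up pre-tax: $58,000 / (1 − 0.20) = $72,500.00.
DFL = EBIT ÷ [EBIT − I − D_p/(1−t)] = $3,275,000 ÷ [$3,275,000 − $1,897,775.00 − $72,500.00] = $3,275,000 ÷ $1,304,725.00 = 2.5101.

2.51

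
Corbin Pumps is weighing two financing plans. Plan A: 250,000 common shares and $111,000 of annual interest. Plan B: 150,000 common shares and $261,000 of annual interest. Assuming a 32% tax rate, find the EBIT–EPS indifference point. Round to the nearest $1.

$486,000

At indifference, (EBIT − 111,000)(1 − t)/250,000 = (EBIT − 261,000)(1 − t)/150,000.
Cancelling (1 − t) and cross-multiplying: 150,000·(EBIT − 111,000) = 250,000·(EBIT − 261,000).
EBIT × (250,000 − 150,000) = 261,000 × 250,000 − 111,000 × 150,000 = 48,600,000,000, so EBIT = 48,600,000,000 ÷ 100,000 = 486,000.00.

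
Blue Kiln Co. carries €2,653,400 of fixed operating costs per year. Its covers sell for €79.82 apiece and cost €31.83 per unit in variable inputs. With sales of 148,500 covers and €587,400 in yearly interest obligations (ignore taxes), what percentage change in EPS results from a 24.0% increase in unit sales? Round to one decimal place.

At 148,500 units, contribution = 148,500 × €47.99 = €7,126,515.00.
Subtracting fixed costs: EBIT = €7,126,515.00 − €2,653,400 = €4,473,115.00.
After interest of €587,400.00, pre-tax earnings = €3,885,715.00.
DCL = total CM / (EBIT − I) = €7,126,515.00 / €3,885,715.00 = 1.8340.
EPS therefore changes by 1.8340 × (+24.0%) = +44.0%.

+44.0%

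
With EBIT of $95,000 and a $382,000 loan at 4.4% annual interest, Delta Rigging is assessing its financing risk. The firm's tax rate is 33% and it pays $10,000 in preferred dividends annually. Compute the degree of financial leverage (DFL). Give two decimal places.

Interest = $16,808.00.
Pre-tax preferred-dividend burden = $10,000 ÷ (1 − 0.33) = $14,925.37.
DFL = EBIT ÷ [EBIT − I − D_p/(1−t)] = $95,000 ÷ [$95,000 − $16,808.00 − $14,925.37] = $95,000 ÷ $63,266.63 = 1.5016.

1.50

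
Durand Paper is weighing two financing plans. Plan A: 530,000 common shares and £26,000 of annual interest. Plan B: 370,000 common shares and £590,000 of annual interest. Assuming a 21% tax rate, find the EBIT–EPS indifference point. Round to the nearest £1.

At indifference, (EBIT − 26,000)(1 − t)/530,000 = (EBIT − 590,000)(1 − t)/370,000.
The (1 − t) factor cancels: (EBIT − 26,000) × 370,000 = (EBIT − 590,000) × 530,000.
EBIT × (530,000 − 370,000) = 590,000 × 530,000 − 26,000 × 370,000 = 303,080,000,000, so EBIT = 303,080,000,000 ÷ 160,000 = 1,894,250.00.

£1,894,250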